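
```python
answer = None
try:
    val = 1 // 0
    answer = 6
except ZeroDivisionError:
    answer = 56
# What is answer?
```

Step-by-step execution trace:
1. `val = 1 // 0` raises ZeroDivisionError.
2. `answer = 6` is not reached.
3. `except ZeroDivisionError` matches → answer = 56.
Result: 56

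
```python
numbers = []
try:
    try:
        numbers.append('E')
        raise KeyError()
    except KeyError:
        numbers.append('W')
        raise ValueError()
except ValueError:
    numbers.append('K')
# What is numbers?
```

Step-by-step execution trace:
1. Inner try: `numbers.append('E')` → numbers = ['E'].
2. `raise KeyError()` raises KeyError.
3. Inner `except KeyError` matches → `numbers.append('W')` → numbers = ['E', 'W'].
4. `raise ValueError()` raises ValueError; propagates to outer try.
5. Outer `except ValueError` matches → `numbers.append('K')` → numbers = ['E', 'W', 'K'].
Result: ['E', 'W', 'K']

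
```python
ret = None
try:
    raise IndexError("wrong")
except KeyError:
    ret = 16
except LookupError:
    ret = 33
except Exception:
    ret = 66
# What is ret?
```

Step-by-step execution trace:
1. `raise IndexError(...)` raises IndexError.
2. `except KeyError` does not match (IndexError is not a subclass of KeyError); skipped.
3. `except LookupError` matches (IndexError is a subclass of LookupError) → ret = 33.
4. `except Exception` is not reached.
Result: 33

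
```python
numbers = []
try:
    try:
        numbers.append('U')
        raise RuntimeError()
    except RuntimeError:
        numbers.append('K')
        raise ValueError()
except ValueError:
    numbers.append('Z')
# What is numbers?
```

Step-by-step execution trace:
1. Inner try: `numbers.append('U')` → numbers = ['U'].
2. `raise RuntimeError()` raises RuntimeError.
3. Inner `except RuntimeError` matches → `numbers.append('K')` → numbers = ['U', 'K'].
4. `raise ValueError()` raises ValueError; propagates to outer try.
5. Outer `except ValueError` matches → `numbers.append('Z')` → numbers = ['U', 'K', 'Z'].
Result: ['U', 'K', 'Z']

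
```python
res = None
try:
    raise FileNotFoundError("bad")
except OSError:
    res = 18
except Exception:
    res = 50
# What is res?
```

Step-by-step execution trace:
1. `raise FileNotFoundError(...)` raises FileNotFoundError.
2. `except OSError` matches (FileNotFoundError is a subclass of OSError) → res = 18.
3. `except Exception` is not reached.
Result: 18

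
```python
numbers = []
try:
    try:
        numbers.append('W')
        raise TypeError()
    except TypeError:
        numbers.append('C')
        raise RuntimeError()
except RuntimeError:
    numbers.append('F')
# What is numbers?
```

Step-by-step execution trace:
1. Inner try: `numbers.append('W')` → numbers = ['W'].
2. `raise TypeError()` raises TypeError.
3. Inner `except TypeError` matches → `numbers.append('C')` → numbers = ['W', 'C'].
4. `raise RuntimeError()` raises RuntimeError; propagates to outer try.
5. Outer `except RuntimeError` matches → `numbers.append('F')` → numbers = ['W', 'C', 'F'].
Result: ['W', 'C', 'F']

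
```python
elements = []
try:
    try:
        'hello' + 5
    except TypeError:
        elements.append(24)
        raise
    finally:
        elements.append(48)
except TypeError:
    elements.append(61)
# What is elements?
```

Step-by-step execution trace:
1. Inner try: `'hello' + 5` raises TypeError.
2. Inner `except TypeError` matches → `elements.append(24)` → elements = [24].
3. bare `raise` re-raises TypeError.
4. Inner `finally` runs during unwinding: `elements.append(48)` → elements = [24, 48].
5. Outer `except TypeError` matches → `elements.append(61)` → elements = [24, 48, 61].
Result: [24, 48, 61]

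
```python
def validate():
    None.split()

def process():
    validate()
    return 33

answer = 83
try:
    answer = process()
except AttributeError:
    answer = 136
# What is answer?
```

Step-by-step execution trace:
1. answer starts at 83.
2. try: `process()` calls `validate()`.
3. `validate()` evaluates `None.split()`, which raises AttributeError; it propagates through process (uncaught).
4. `return 33` in process is not reached; the assignment to answer does not complete.
5. `except AttributeError` matches → answer = 136.
Result: 136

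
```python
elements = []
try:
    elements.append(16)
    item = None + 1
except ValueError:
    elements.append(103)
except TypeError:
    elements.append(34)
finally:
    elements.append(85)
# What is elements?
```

Step-by-step execution trace:
1. try: `elements.append(16)` → elements = [16].
2. `item = None + 1` raises TypeError.
3. `except ValueError` does not match TypeError; skipped.
4. `except TypeError` matches → `elements.append(34)` → elements = [16, 34].
5. finally always runs: `elements.append(85)` → elements = [16, 34, 85].
Result: [16, 34, 85]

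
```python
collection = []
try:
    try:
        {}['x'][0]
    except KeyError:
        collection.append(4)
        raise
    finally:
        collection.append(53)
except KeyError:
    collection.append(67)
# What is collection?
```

Step-by-step execution trace:
1. Inner try: `{}['x'][0]` raises KeyError.
2. Inner `except KeyError` matches → `collection.append(4)` → collection = [4].
3. bare `raise` re-raises KeyError.
4. Inner `finally` runs during unwinding: `collection.append(53)` → collection = [4, 53].
5. Outer `except KeyError` matches → `collection.append(67)` → collection = [4, 53, 67].
Result: [4, 53, 67]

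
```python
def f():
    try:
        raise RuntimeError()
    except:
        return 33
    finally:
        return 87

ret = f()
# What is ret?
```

Step-by-step execution trace:
1. `f()` enters try: `raise RuntimeError()` raises RuntimeError.
2. bare `except` matches → `return 33` sets pending return value 33.
3. Before returning, `finally: return 87` runs and overrides the pending return.
4. f() returns 87 → ret = 87.
Result: 87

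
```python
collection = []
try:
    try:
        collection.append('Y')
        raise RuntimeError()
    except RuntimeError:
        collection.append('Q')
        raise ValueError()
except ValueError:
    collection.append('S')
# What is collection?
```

Step-by-step execution trace:
1. Inner try: `collection.append('Y')` → collection = ['Y'].
2. `raise RuntimeError()` raises RuntimeError.
3. Inner `except RuntimeError` matches → `collection.append('Q')` → collection = ['Y', 'Q'].
4. `raise ValueError()` raises ValueError; propagates to outer try.
5. Outer `except ValueError` matches → `collection.append('S')` → collection = ['Y', 'Q', 'S'].
Result: ['Y', 'Q', 'S']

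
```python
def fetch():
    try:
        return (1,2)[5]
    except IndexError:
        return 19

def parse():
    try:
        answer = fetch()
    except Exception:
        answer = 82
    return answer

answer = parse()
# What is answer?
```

Step-by-step execution trace:
1. `parse()` calls `fetch()`.
2. In fetch: `(1,2)[5]` raises IndexError; `except IndexError` catches it → returns 19.
3. In parse: `answer = fetch()` → answer = 19. No exception reaches parse.
4. `except Exception` is skipped; parse returns 19.
5. answer = 19.
Result: 19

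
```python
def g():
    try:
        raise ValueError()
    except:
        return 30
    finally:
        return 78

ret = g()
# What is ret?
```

Step-by-step execution trace:
1. `g()` enters try: `raise ValueError()` raises ValueError.
2. bare `except` matches → `return 30` sets pending return value 30.
3. Before returning, `finally: return 78` runs and overrides the pending return.
4. g() returns 78 → ret = 78.
Result: 78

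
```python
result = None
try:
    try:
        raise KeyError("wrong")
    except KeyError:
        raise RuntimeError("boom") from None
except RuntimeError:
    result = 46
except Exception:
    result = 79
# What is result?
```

Step-by-step execution trace:
1. Inner try raises KeyError; inner `except KeyError` catches it.
2. `raise RuntimeError(...) from None` raises RuntimeError (from None suppresses __context__, but the active exception is still RuntimeError).
3. Outer `except RuntimeError` matches → result = 46.
4. `except Exception` is not reached.
Result: 46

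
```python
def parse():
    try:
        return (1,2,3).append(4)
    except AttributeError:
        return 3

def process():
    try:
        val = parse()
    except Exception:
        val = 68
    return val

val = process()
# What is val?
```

Step-by-step execution trace:
1. `process()` calls `parse()`.
2. In parse: `(1,2,3).append(4)` raises AttributeError; `except AttributeError` catches it → returns 3.
3. In process: `val = parse()` → val = 3. No exception reaches process.
4. `except Exception` is skipped; process returns 3.
5. val = 3.
Result: 3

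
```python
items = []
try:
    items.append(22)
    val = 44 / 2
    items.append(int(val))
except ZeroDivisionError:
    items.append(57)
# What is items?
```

Step-by-step execution trace:
1. try: `items.append(22)` → items = [22].
2. `val = 44 / 2` → val = 22.0. No exception raised.
3. `items.append(int(val))` → items = [22, 22].
4. `except ZeroDivisionError` is skipped (no exception was raised).
Result: [22, 22]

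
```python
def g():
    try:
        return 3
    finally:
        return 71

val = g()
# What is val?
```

Step-by-step execution trace:
1. `g()` enters try: `return 3` sets pending return value 3.
2. Before returning, `finally: return 71` runs and overrides the pending return.
3. g() returns 71 → val = 71.
Result: 71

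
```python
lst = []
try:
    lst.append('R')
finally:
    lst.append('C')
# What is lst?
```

Step-by-step execution trace:
1. try: `lst.append('R')` → lst = ['R'].
2. The try body completes without raising.
3. finally always runs: `lst.append('C')` → lst = ['R', 'C'].
Result: ['R', 'C']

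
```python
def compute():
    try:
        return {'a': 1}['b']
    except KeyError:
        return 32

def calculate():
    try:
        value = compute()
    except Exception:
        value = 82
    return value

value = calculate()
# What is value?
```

Step-by-step execution trace:
1. `calculate()` calls `compute()`.
2. In compute: `{'a': 1}['b']` raises KeyError; `except KeyError` catches it → returns 32.
3. In calculate: `value = compute()` → value = 32. No exception reaches calculate.
4. `except Exception` is skipped; calculate returns 32.
5. value = 32.
Result: 32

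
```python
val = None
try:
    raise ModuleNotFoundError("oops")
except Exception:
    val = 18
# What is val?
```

Step-by-step execution trace:
1. `raise ModuleNotFoundError(...)` raises ModuleNotFoundError.
2. `except Exception` matches (ModuleNotFoundError is a subclass of Exception) → val = 18.
Result: 18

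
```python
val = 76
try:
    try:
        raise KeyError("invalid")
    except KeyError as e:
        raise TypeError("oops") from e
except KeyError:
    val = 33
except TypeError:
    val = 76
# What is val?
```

Step-by-step execution trace:
1. Inner try raises KeyError; inner `except KeyError as e` catches it.
2. `raise TypeError(...) from e` raises TypeError (KeyError is attached as __cause__, but only TypeError is active).
3. Outer `except KeyError` does not match TypeError; skipped.
4. Outer `except TypeError` matches → val = 76.
Result: 76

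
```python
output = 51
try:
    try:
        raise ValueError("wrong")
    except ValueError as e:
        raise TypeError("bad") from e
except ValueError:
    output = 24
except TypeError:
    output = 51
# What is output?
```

Step-by-step execution trace:
1. Inner try raises ValueError; inner `except ValueError as e` catches it.
2. `raise TypeError(...) from e` raises TypeError (ValueError is attached as __cause__, but only TypeError is active).
3. Outer `except ValueError` does not match TypeError; skipped.
4. Outer `except TypeError` matches → output = 51.
Result: 51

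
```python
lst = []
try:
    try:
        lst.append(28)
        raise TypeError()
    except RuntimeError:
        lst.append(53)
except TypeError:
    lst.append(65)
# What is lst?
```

Step-by-step execution trace:
1. Inner try: `lst.append(28)` → lst = [28].
2. `raise TypeError()` raises TypeError.
3. Inner `except RuntimeError` does not match TypeError; exception propagates to outer try.
4. Outer `except TypeError` matches → `lst.append(65)` → lst = [28, 65].
Result: [28, 65]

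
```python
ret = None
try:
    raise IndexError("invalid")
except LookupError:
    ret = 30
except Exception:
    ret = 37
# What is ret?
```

Step-by-step execution trace:
1. `raise IndexError(...)` raises IndexError.
2. `except LookupError` matches (IndexError is a subclass of LookupError) → ret = 30.
3. `except Exception` is not reached.
Result: 30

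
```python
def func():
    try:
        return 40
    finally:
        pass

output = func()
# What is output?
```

Step-by-step execution trace:
1. `func()` enters try: `return 40` sets pending return value 40.
2. Before returning, `finally: pass` runs (no effect).
3. func() returns 40 → output = 40.
Result: 40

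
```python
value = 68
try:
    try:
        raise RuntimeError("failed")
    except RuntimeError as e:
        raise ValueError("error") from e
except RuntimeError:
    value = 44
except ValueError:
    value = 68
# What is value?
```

Step-by-step execution trace:
1. Inner try raises RuntimeError; inner `except RuntimeError as e` catches it.
2. `raise ValueError(...) from e` raises ValueError (RuntimeError is attached as __cause__, but only ValueError is active).
3. Outer `except RuntimeError` does not match ValueError; skipped.
4. Outer `except ValueError` matches → value = 68.
Result: 68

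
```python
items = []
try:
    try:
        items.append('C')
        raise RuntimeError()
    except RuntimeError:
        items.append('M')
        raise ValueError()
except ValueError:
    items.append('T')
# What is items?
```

Step-by-step execution trace:
1. Inner try: `items.append('C')` → items = ['C'].
2. `raise RuntimeError()` raises RuntimeError.
3. Inner `except RuntimeError` matches → `items.append('M')` → items = ['C', 'M'].
4. `raise ValueError()` raises ValueError; propagates to outer try.
5. Outer `except ValueError` matches → `items.append('T')` → items = ['C', 'M', 'T'].
Result: ['C', 'M', 'T']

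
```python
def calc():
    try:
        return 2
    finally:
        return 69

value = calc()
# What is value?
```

Step-by-step execution trace:
1. `calc()` enters try: `return 2` sets pending return value 2.
2. Before returning, `finally: return 69` runs and overrides the pending return.
3. calc() returns 69 → value = 69.
Result: 69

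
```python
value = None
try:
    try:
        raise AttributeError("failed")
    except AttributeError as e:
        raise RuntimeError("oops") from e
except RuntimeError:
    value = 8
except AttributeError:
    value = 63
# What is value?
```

Step-by-step execution trace:
1. Inner try raises AttributeError; inner `except AttributeError as e` catches it.
2. `raise RuntimeError(...) from e` raises RuntimeError (AttributeError is attached as __cause__, but only RuntimeError is active).
3. Outer `except RuntimeError` matches → value = 8.
4. `except AttributeError` is not reached.
Result: 8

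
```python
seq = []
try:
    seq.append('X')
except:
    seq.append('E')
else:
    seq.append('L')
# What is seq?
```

Step-by-step execution trace:
1. try: `seq.append('X')` → seq = ['X']. No exception raised.
2. `except` is skipped.
3. `else` runs (try completed without exception): `seq.append('L')` → seq = ['X', 'L'].
Result: ['X', 'L']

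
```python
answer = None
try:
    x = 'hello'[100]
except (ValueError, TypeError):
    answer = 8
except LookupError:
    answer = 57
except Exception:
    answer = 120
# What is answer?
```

Step-by-step execution trace:
1. `x = 'hello'[100]` raises IndexError.
2. `except (ValueError, TypeError)` does not match IndexError; skipped.
3. `except LookupError` matches (IndexError is a subclass of LookupError) → answer = 57.
4. `except Exception` is not reached.
Result: 57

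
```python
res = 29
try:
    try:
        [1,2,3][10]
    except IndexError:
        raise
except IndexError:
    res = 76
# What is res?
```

Step-by-step execution trace:
1. Inner try: `[1,2,3][10]` raises IndexError.
2. Inner `except IndexError` matches; bare `raise` re-raises the same IndexError.
3. Outer `except IndexError` matches → res = 76.
Result: 76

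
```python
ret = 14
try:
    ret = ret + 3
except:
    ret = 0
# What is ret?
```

Step-by-step execution trace:
1. ret starts at 14.
2. try: `ret = ret + 3` → ret = 17. No exception raised.
3. `except` is skipped.
Result: 17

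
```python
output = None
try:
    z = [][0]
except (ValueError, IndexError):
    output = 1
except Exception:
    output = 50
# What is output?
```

Step-by-step execution trace:
1. `z = [][0]` raises IndexError.
2. `except (ValueError, IndexError)` matches (IndexError is in the tuple) → output = 1.
3. `except Exception` is not reached.
Result: 1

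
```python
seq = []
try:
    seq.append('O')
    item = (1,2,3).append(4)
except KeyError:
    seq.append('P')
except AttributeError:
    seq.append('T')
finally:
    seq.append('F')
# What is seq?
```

Step-by-step execution trace:
1. try: `seq.append('O')` → seq = ['O'].
2. `item = (1,2,3).append(4)` raises AttributeError.
3. `except KeyError` does not match AttributeError; skipped.
4. `except AttributeError` matches → `seq.append('T')` → seq = ['O', 'T'].
5. finally always runs: `seq.append('F')` → seq = ['O', 'T', 'F'].
Result: ['O', 'T', 'F']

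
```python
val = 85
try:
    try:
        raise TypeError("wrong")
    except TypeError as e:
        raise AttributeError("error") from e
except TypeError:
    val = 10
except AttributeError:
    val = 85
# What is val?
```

Step-by-step execution trace:
1. Inner try raises TypeError; inner `except TypeError as e` catches it.
2. `raise AttributeError(...) from e` raises AttributeError (TypeError is attached as __cause__, but only AttributeError is active).
3. Outer `except TypeError` does not match AttributeError; skipped.
4. Outer `except AttributeError` matches → val = 85.
Result: 85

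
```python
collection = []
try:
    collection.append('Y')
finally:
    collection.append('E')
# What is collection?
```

Step-by-step execution trace:
1. try: `collection.append('Y')` → collection = ['Y'].
2. The try body completes without raising.
3. finally always runs: `collection.append('E')` → collection = ['Y', 'E'].
Result: ['Y', 'E']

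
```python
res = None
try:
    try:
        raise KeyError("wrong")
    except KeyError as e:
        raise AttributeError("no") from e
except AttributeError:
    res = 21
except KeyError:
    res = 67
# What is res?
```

Step-by-step execution trace:
1. Inner try raises KeyError; inner `except KeyError as e` catches it.
2. `raise AttributeError(...) from e` raises AttributeError (KeyError is attached as __cause__, but only AttributeError is active).
3. Outer `except AttributeError` matches → res = 21.
4. `except KeyError` is not reached.
Result: 21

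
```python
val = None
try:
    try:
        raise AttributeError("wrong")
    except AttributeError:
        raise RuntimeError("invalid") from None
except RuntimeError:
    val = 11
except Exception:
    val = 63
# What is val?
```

Step-by-step execution trace:
1. Inner try raises AttributeError; inner `except AttributeError` catches it.
2. `raise RuntimeError(...) from None` raises RuntimeError (from None suppresses __context__, but the active exception is still RuntimeError).
3. Outer `except RuntimeError` matches → val = 11.
4. `except Exception` is not reached.
Result: 11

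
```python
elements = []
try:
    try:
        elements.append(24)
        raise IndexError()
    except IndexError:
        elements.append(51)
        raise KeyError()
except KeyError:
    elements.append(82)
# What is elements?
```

Step-by-step execution trace:
1. Inner try: `elements.append(24)` → elements = [24].
2. `raise IndexError()` raises IndexError.
3. Inner `except IndexError` matches → `elements.append(51)` → elements = [24, 51].
4. `raise KeyError()` raises KeyError; propagates to outer try.
5. Outer `except KeyError` matches → `elements.append(82)` → elements = [24, 51, 82].
Result: [24, 51, 82]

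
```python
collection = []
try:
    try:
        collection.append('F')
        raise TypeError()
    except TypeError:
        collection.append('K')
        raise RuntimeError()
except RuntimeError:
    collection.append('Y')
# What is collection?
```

Step-by-step execution trace:
1. Inner try: `collection.append('F')` → collection = ['F'].
2. `raise TypeError()` raises TypeError.
3. Inner `except TypeError` matches → `collection.append('K')` → collection = ['F', 'K'].
4. `raise RuntimeError()` raises RuntimeError; propagates to outer try.
5. Outer `except RuntimeError` matches → `collection.append('Y')` → collection = ['F', 'K', 'Y'].
Result: ['F', 'K', 'Y']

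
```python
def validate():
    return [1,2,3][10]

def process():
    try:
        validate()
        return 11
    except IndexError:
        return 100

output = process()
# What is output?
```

Step-by-step execution trace:
1. `process()` calls `validate()`.
2. `validate()` evaluates `[1,2,3][10]`, which raises IndexError; it propagates to the caller.
3. `return 11` is not reached.
4. `except IndexError` in process matches → returns 100.
5. output = 100.
Result: 100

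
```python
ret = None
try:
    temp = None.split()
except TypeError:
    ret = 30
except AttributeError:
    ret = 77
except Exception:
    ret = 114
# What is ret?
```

Step-by-step execution trace:
1. `temp = None.split()` raises AttributeError.
2. `except TypeError` does not match AttributeError; skipped.
3. `except AttributeError` matches → ret = 77.
4. Remaining except clauses are skipped.
Result: 77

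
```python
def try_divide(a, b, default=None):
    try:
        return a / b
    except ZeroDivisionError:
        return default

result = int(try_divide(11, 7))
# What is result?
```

Step-by-step execution trace:
1. `try_divide(11, 7)` enters try: `return 11 / 7` → returns 1.5714285714285714. No exception raised.
2. `except ZeroDivisionError` is skipped.
3. `int(1.5714285714285714)` → 1 → result = 1.
Result: 1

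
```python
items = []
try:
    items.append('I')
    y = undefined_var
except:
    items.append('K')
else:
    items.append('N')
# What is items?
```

Step-by-step execution trace:
1. try: `items.append('I')` → items = ['I'].
2. `y = undefined_var` raises NameError.
3. bare `except` matches → `items.append('K')` → items = ['I', 'K'].
4. `else` is skipped (an exception was raised).
Result: ['I', 'K']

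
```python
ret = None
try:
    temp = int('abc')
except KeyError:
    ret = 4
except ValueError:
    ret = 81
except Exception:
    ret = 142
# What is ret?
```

Step-by-step execution trace:
1. `temp = int('abc')` raises ValueError.
2. `except KeyError` does not match ValueError; skipped.
3. `except ValueError` matches → ret = 81.
4. Remaining except clauses are skipped.
Result: 81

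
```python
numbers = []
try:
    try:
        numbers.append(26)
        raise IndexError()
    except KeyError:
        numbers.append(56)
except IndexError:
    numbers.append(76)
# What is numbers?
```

Step-by-step execution trace:
1. Inner try: `numbers.append(26)` → numbers = [26].
2. `raise IndexError()` raises IndexError.
3. Inner `except KeyError` does not match IndexError; exception propagates to outer try.
4. Outer `except IndexError` matches → `numbers.append(76)` → numbers = [26, 76].
Result: [26, 76]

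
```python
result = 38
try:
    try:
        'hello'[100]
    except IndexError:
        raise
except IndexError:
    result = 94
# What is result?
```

Step-by-step execution trace:
1. Inner try: `'hello'[100]` raises IndexError.
2. Inner `except IndexError` matches; bare `raise` re-raises the same IndexError.
3. Outer `except IndexError` matches → result = 94.
Result: 94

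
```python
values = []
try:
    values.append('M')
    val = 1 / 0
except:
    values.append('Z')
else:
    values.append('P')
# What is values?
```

Step-by-step execution trace:
1. try: `values.append('M')` → values = ['M'].
2. `val = 1 / 0` raises ZeroDivisionError.
3. bare `except` matches → `values.append('Z')` → values = ['M', 'Z'].
4. `else` is skipped (an exception was raised).
Result: ['M', 'Z']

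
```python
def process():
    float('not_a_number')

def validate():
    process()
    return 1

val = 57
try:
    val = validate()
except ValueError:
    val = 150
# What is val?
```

Step-by-step execution trace:
1. val starts at 57.
2. try: `validate()` calls `process()`.
3. `process()` evaluates `float('not_a_number')`, which raises ValueError; it propagates through validate (uncaught).
4. `return 1` in validate is not reached; the assignment to val does not complete.
5. `except ValueError` matches → val = 150.
Result: 150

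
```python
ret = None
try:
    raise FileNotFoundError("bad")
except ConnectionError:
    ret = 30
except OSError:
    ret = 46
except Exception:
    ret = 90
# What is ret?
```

Step-by-step execution trace:
1. `raise FileNotFoundError(...)` raises FileNotFoundError.
2. `except ConnectionError` does not match (FileNotFoundError is not a subclass of ConnectionError); skipped.
3. `except OSError` matches (FileNotFoundError is a subclass of OSError) → ret = 46.
4. `except Exception` is not reached.
Result: 46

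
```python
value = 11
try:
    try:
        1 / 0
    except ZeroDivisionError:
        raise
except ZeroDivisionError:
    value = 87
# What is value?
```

Step-by-step execution trace:
1. Inner try: `1 / 0` raises ZeroDivisionError.
2. Inner `except ZeroDivisionError` matches; bare `raise` re-raises the same ZeroDivisionError.
3. Outer `except ZeroDivisionError` matches → value = 87.
Result: 87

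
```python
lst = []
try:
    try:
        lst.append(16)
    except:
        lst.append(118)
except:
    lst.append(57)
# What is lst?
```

Step-by-step execution trace:
1. Inner try: `lst.append(16)` → lst = [16]. No exception raised.
2. Inner `except` is skipped.
3. Inner try completes normally; outer `except` is skipped.
Result: [16]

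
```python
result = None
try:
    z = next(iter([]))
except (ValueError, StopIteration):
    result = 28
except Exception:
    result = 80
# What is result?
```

Step-by-step execution trace:
1. `z = next(iter([]))` raises StopIteration.
2. `except (ValueError, StopIteration)` matches (StopIteration is in the tuple) → result = 28.
3. `except Exception` is not reached.
Result: 28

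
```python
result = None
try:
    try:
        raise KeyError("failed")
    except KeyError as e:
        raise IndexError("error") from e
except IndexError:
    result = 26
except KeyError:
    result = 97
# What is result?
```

Step-by-step execution trace:
1. Inner try raises KeyError; inner `except KeyError as e` catches it.
2. `raise IndexError(...) from e` raises IndexError (KeyError is attached as __cause__, but only IndexError is active).
3. Outer `except IndexError` matches → result = 26.
4. `except KeyError` is not reached.
Result: 26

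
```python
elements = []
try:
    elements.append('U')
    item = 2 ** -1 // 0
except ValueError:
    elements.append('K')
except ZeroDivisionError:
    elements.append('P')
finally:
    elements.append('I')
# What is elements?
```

Step-by-step execution trace:
1. try: `elements.append('U')` → elements = ['U'].
2. `item = 2 ** -1 // 0` raises ZeroDivisionError.
3. `except ValueError` does not match ZeroDivisionError; skipped.
4. `except ZeroDivisionError` matches → `elements.append('P')` → elements = ['U', 'P'].
5. finally always runs: `elements.append('I')` → elements = ['U', 'P', 'I'].
Result: ['U', 'P', 'I']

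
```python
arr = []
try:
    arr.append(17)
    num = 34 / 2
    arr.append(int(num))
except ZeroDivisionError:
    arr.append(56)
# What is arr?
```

Step-by-step execution trace:
1. try: `arr.append(17)` → arr = [17].
2. `num = 34 / 2` → num = 17.0. No exception raised.
3. `arr.append(int(num))` → arr = [17, 17].
4. `except ZeroDivisionError` is skipped (no exception was raised).
Result: [17, 17]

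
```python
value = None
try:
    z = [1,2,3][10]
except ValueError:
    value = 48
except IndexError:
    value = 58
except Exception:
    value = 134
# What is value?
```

Step-by-step execution trace:
1. `z = [1,2,3][10]` raises IndexError.
2. `except ValueError` does not match IndexError; skipped.
3. `except IndexError` matches → value = 58.
4. Remaining except clauses are skipped.
Result: 58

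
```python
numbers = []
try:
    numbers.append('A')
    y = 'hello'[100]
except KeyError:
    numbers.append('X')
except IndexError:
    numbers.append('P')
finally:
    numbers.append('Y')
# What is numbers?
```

Step-by-step execution trace:
1. try: `numbers.append('A')` → numbers = ['A'].
2. `y = 'hello'[100]` raises IndexError.
3. `except KeyError` does not match IndexError; skipped.
4. `except IndexError` matches → `numbers.append('P')` → numbers = ['A', 'P'].
5. finally always runs: `numbers.append('Y')` → numbers = ['A', 'P', 'Y'].
Result: ['A', 'P', 'Y']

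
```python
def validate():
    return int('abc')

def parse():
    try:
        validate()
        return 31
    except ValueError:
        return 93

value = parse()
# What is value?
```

Step-by-step execution trace:
1. `parse()` calls `validate()`.
2. `validate()` evaluates `int('abc')`, which raises ValueError; it propagates to the caller.
3. `return 31` is not reached.
4. `except ValueError` in parse matches → returns 93.
5. value = 93.
Result: 93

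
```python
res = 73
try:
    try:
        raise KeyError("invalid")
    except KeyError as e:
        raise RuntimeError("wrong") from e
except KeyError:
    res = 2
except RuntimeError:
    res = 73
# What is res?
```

Step-by-step execution trace:
1. Inner try raises KeyError; inner `except KeyError as e` catches it.
2. `raise RuntimeError(...) from e` raises RuntimeError (KeyError is attached as __cause__, but only RuntimeError is active).
3. Outer `except KeyError` does not match RuntimeError; skipped.
4. Outer `except RuntimeError` matches → res = 73.
Result: 73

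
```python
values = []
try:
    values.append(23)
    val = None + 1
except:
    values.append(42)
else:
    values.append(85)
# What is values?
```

Step-by-step execution trace:
1. try: `values.append(23)` → values = [23].
2. `val = None + 1` raises TypeError.
3. bare `except` matches → `values.append(42)` → values = [23, 42].
4. `else` is skipped (an exception was raised).
Result: [23, 42]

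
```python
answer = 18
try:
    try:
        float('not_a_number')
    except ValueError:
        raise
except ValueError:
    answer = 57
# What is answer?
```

Step-by-step execution trace:
1. Inner try: `float('not_a_number')` raises ValueError.
2. Inner `except ValueError` matches; bare `raise` re-raises the same ValueError.
3. Outer `except ValueError` matches → answer = 57.
Result: 57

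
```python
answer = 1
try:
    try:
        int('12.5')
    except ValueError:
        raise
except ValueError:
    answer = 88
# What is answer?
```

Step-by-step execution trace:
1. Inner try: `int('12.5')` raises ValueError.
2. Inner `except ValueError` matches; bare `raise` re-raises the same ValueError.
3. Outer `except ValueError` matches → answer = 88.
Result: 88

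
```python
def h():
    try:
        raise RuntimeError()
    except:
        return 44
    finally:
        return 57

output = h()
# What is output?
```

Step-by-step execution trace:
1. `h()` enters try: `raise RuntimeError()` raises RuntimeError.
2. bare `except` matches → `return 44` sets pending return value 44.
3. Before returning, `finally: return 57` runs and overrides the pending return.
4. h() returns 57 → output = 57.
Result: 57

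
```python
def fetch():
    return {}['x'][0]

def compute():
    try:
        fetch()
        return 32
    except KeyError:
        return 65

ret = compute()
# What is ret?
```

Step-by-step execution trace:
1. `compute()` calls `fetch()`.
2. `fetch()` evaluates `{}['x'][0]`, which raises KeyError; it propagates to the caller.
3. `return 32` is not reached.
4. `except KeyError` in compute matches → returns 65.
5. ret = 65.
Result: 65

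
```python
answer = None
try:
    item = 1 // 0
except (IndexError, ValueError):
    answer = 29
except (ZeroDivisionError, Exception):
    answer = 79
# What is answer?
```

Step-by-step execution trace:
1. `item = 1 // 0` raises ZeroDivisionError.
2. `except (IndexError, ValueError)` does not match ZeroDivisionError; skipped.
3. `except (ZeroDivisionError, Exception)` matches (ZeroDivisionError is in the tuple) → answer = 79.
Result: 79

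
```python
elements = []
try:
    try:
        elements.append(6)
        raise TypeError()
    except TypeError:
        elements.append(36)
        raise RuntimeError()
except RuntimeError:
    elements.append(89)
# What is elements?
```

Step-by-step execution trace:
1. Inner try: `elements.append(6)` → elements = [6].
2. `raise TypeError()` raises TypeError.
3. Inner `except TypeError` matches → `elements.append(36)` → elements = [6, 36].
4. `raise RuntimeError()` raises RuntimeError; propagates to outer try.
5. Outer `except RuntimeError` matches → `elements.append(89)` → elements = [6, 36, 89].
Result: [6, 36, 89]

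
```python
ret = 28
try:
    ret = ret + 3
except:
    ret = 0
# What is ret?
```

Step-by-step execution trace:
1. ret starts at 28.
2. try: `ret = ret + 3` → ret = 31. No exception raised.
3. `except` is skipped.
Result: 31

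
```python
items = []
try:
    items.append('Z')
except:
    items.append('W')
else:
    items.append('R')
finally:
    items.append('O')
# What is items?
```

Step-by-step execution trace:
1. try: `items.append('Z')` → items = ['Z']. No exception raised.
2. `except` is skipped.
3. `else` runs: `items.append('R')` → items = ['Z', 'R'].
4. `finally` always runs: `items.append('O')` → items = ['Z', 'R', 'O'].
Result: ['Z', 'R', 'O']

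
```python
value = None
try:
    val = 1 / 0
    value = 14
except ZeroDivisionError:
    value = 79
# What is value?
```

Step-by-step execution trace:
1. `val = 1 / 0` raises ZeroDivisionError.
2. `value = 14` is not reached.
3. `except ZeroDivisionError` matches → value = 79.
Result: 79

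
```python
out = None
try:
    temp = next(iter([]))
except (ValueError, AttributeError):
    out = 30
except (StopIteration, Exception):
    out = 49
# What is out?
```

Step-by-step execution trace:
1. `temp = next(iter([]))` raises StopIteration.
2. `except (ValueError, AttributeError)` does not match StopIteration; skipped.
3. `except (StopIteration, Exception)` matches (StopIteration is in the tuple) → out = 49.
Result: 49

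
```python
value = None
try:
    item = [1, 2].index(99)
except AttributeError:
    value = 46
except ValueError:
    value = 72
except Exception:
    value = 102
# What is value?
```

Step-by-step execution trace:
1. `item = [1, 2].index(99)` raises ValueError.
2. `except AttributeError` does not match ValueError; skipped.
3. `except ValueError` matches → value = 72.
4. Remaining except clauses are skipped.
Result: 72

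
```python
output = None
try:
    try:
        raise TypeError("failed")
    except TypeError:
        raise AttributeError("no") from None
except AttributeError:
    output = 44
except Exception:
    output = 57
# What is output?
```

Step-by-step execution trace:
1. Inner try raises TypeError; inner `except TypeError` catches it.
2. `raise AttributeError(...) from None` raises AttributeError (from None suppresses __context__, but the active exception is still AttributeError).
3. Outer `except AttributeError` matches → output = 44.
4. `except Exception` is not reached.
Result: 44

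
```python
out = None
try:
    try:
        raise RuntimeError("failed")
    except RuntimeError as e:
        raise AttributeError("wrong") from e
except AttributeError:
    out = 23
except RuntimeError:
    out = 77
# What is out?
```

Step-by-step execution trace:
1. Inner try raises RuntimeError; inner `except RuntimeError as e` catches it.
2. `raise AttributeError(...) from e` raises AttributeError (RuntimeError is attached as __cause__, but only AttributeError is active).
3. Outer `except AttributeError` matches → out = 23.
4. `except RuntimeError` is not reached.
Result: 23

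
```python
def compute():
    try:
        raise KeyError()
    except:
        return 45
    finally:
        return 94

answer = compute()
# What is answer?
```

Step-by-step execution trace:
1. `compute()` enters try: `raise KeyError()` raises KeyError.
2. bare `except` matches → `return 45` sets pending return value 45.
3. Before returning, `finally: return 94` runs and overrides the pending return.
4. compute() returns 94 → answer = 94.
Result: 94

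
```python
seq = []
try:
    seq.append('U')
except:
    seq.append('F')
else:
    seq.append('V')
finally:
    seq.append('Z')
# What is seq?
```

Step-by-step execution trace:
1. try: `seq.append('U')` → seq = ['U']. No exception raised.
2. `except` is skipped.
3. `else` runs: `seq.append('V')` → seq = ['U', 'V'].
4. `finally` always runs: `seq.append('Z')` → seq = ['U', 'V', 'Z'].
Result: ['U', 'V', 'Z']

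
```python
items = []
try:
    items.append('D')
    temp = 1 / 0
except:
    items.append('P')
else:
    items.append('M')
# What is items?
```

Step-by-step execution trace:
1. try: `items.append('D')` → items = ['D'].
2. `temp = 1 / 0` raises ZeroDivisionError.
3. bare `except` matches → `items.append('P')` → items = ['D', 'P'].
4. `else` is skipped (an exception was raised).
Result: ['D', 'P']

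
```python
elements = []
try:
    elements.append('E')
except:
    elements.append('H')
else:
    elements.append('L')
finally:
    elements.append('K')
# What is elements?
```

Step-by-step execution trace:
1. try: `elements.append('E')` → elements = ['E']. No exception raised.
2. `except` is skipped.
3. `else` runs: `elements.append('L')` → elements = ['E', 'L'].
4. `finally` always runs: `elements.append('K')` → elements = ['E', 'L', 'K'].
Result: ['E', 'L', 'K']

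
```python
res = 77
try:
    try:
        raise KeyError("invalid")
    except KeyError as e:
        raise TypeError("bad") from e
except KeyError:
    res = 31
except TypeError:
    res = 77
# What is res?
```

Step-by-step execution trace:
1. Inner try raises KeyError; inner `except KeyError as e` catches it.
2. `raise TypeError(...) from e` raises TypeError (KeyError is attached as __cause__, but only TypeError is active).
3. Outer `except KeyError` does not match TypeError; skipped.
4. Outer `except TypeError` matches → res = 77.
Result: 77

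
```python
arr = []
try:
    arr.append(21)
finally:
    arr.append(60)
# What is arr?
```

Step-by-step execution trace:
1. try: `arr.append(21)` → arr = [21].
2. The try body completes without raising.
3. finally always runs: `arr.append(60)` → arr = [21, 60].
Result: [21, 60]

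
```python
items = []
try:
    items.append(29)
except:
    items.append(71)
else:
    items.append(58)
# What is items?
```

Step-by-step execution trace:
1. try: `items.append(29)` → items = [29]. No exception raised.
2. `except` is skipped.
3. `else` runs (try completed without exception): `items.append(58)` → items = [29, 58].
Result: [29, 58]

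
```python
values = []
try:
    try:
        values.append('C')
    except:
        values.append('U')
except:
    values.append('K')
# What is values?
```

Step-by-step execution trace:
1. Inner try: `values.append('C')` → values = ['C']. No exception raised.
2. Inner `except` is skipped.
3. Inner try completes normally; outer `except` is skipped.
Result: ['C']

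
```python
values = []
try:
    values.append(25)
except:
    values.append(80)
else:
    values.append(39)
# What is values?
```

Step-by-step execution trace:
1. try: `values.append(25)` → values = [25]. No exception raised.
2. `except` is skipped.
3. `else` runs (try completed without exception): `values.append(39)` → values = [25, 39].
Result: [25, 39]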